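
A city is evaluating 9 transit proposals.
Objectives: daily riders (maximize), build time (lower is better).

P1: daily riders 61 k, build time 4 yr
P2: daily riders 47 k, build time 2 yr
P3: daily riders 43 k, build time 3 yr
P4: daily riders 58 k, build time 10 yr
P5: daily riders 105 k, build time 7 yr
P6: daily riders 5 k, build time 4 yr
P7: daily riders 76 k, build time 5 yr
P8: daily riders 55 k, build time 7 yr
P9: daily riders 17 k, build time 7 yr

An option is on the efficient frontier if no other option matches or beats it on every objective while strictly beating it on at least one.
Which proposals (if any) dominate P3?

P2: daily riders 47≥43, build time 2≤3 — dominates P3.
Others (P1, P4, P5, P6, P7, P8, P9) are each worse than P3 on at least one objective.

P2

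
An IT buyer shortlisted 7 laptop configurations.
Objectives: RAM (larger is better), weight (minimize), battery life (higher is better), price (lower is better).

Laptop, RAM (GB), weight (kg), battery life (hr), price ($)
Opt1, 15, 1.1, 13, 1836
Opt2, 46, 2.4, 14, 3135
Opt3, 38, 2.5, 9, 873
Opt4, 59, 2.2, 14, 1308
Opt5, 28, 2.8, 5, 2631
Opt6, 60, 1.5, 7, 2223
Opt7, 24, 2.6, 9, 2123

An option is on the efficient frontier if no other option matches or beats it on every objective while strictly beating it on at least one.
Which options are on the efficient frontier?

Opt1, Opt3, Opt4, Opt6

Opt1: not dominated (best weight).
Opt2: dominated by Opt4 (RAM 59≥46, weight 2.2≤2.4, battery life 14≥14, price 1308≤3135).
Opt3: not dominated (best price).
Opt4: not dominated.
Opt5: dominated by Opt3 (RAM 38≥28, weight 2.5≤2.8, battery life 9≥5, price 873≤2631).
Opt6: not dominated (best RAM).
Opt7: dominated by Opt3 (RAM 38≥24, weight 2.5≤2.6, battery life 9≥9, price 873≤2123).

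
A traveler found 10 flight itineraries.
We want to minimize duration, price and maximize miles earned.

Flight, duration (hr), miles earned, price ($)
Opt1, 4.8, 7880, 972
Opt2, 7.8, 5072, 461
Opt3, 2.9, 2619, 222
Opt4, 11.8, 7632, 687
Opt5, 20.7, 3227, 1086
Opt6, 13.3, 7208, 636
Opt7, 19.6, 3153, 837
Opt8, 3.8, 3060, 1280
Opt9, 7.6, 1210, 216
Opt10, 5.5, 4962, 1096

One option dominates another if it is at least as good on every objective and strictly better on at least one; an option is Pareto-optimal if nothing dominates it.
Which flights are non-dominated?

Opt1, Opt2, Opt3, Opt4, Opt6, Opt8, Opt9

Opt1: not dominated (best miles earned).
Opt2: not dominated.
Opt3: not dominated (best duration).
Opt4: not dominated.
Opt5: dominated by Opt1 (duration 4.8≤20.7, miles earned 7880≥3227, price 972≤1086).
Opt6: not dominated.
Opt7: dominated by Opt2 (duration 7.8≤19.6, miles earned 5072≥3153, price 461≤837).
Opt8: not dominated.
Opt9: not dominated (best price).
Opt10: dominated by Opt1 (duration 4.8≤5.5, miles earned 7880≥4962, price 972≤1096).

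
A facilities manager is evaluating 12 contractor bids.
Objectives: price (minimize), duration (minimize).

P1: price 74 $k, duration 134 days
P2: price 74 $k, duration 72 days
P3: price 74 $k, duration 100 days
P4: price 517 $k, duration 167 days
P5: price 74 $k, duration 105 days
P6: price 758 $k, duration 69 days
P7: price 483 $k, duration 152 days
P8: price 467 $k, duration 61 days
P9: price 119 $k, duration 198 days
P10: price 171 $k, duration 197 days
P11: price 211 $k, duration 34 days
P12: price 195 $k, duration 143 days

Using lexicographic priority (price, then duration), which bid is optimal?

P2

First minimize price: best is 74, kept {P1, P2, P3, P5}.
Then minimize duration: best is 72, kept {P2}.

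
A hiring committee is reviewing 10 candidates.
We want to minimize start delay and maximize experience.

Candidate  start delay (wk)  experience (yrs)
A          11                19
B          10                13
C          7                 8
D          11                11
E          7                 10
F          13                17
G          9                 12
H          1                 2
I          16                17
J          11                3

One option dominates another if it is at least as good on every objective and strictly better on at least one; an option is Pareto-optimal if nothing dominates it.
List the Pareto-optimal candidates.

A: not dominated (best experience).
B: not dominated.
C: dominated by E (start delay 7≤7, experience 10≥8).
D: dominated by A (start delay 11≤11, experience 19≥11).
E: not dominated.
F: dominated by A (start delay 11≤13, experience 19≥17).
G: not dominated.
H: not dominated (best start delay).
I: dominated by A (start delay 11≤16, experience 19≥17).
J: dominated by A (start delay 11≤11, experience 19≥3).

A, B, E, G, H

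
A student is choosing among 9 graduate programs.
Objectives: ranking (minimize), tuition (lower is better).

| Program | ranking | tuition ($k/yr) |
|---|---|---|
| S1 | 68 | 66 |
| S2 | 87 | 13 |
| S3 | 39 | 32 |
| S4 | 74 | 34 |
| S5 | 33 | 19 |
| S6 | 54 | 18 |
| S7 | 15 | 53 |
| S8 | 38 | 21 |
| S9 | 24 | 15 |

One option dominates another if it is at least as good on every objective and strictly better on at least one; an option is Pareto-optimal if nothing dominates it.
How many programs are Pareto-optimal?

3

S1: dominated by S3 (ranking 39≤68, tuition 32≤66).
S2: not dominated (best tuition).
S3: dominated by S5 (ranking 33≤39, tuition 19≤32).
S4: dominated by S3 (ranking 39≤74, tuition 32≤34).
S5: dominated by S9 (ranking 24≤33, tuition 15≤19).
S6: dominated by S9 (ranking 24≤54, tuition 15≤18).
S7: not dominated (best ranking).
S8: dominated by S5 (ranking 33≤38, tuition 19≤21).
S9: not dominated.
Pareto-optimal: S2, S7, S9 → 3.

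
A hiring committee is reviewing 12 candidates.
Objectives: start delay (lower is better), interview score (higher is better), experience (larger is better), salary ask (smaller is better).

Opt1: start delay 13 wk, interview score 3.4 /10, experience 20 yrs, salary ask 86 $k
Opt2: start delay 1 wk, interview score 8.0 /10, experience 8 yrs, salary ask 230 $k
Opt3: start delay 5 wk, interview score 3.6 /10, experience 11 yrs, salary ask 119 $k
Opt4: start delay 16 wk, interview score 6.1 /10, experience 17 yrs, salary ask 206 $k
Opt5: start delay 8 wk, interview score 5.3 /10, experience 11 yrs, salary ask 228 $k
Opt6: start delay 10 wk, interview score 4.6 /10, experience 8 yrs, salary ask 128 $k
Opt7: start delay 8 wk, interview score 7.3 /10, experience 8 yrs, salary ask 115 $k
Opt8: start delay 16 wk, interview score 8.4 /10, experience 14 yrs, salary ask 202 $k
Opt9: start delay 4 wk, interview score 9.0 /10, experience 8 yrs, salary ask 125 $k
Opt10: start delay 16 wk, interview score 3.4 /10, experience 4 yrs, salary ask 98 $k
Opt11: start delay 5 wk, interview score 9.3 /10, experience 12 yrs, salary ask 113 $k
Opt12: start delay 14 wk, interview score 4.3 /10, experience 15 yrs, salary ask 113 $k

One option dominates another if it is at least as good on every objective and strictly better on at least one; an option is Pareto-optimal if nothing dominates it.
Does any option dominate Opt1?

Opt2: worse on experience (8 vs 20).
Opt3: worse on experience (11 vs 20).
Opt4: worse on start delay (16 vs 13).
Opt5: worse on experience (11 vs 20).
Opt6: worse on experience (8 vs 20).
Opt7: worse on experience (8 vs 20).
Opt8: worse on start delay (16 vs 13).
Opt9: worse on experience (8 vs 20).
Opt10: worse on start delay (16 vs 13).
Opt11: worse on experience (12 vs 20).
Opt12: worse on start delay (14 vs 13).
No option is at least as good as Opt1 on every objective and strictly better on one.

No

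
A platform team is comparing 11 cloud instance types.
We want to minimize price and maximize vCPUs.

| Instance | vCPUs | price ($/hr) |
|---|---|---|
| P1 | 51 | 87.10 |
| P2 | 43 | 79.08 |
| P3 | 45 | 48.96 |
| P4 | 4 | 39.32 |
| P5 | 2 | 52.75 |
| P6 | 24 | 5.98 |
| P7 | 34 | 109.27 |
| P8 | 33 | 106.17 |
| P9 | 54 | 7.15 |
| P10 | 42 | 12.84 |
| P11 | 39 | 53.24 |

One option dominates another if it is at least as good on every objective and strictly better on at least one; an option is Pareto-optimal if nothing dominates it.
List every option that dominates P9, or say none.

P1: worse on vCPUs (51 vs 54).
P2: worse on vCPUs (43 vs 54).
P3: worse on vCPUs (45 vs 54).
P4: worse on vCPUs (4 vs 54).
P5: worse on vCPUs (2 vs 54).
P6: worse on vCPUs (24 vs 54).
P7: worse on vCPUs (34 vs 54).
P8: worse on vCPUs (33 vs 54).
P10: worse on vCPUs (42 vs 54).
P11: worse on vCPUs (39 vs 54).
No option dominates P9.

none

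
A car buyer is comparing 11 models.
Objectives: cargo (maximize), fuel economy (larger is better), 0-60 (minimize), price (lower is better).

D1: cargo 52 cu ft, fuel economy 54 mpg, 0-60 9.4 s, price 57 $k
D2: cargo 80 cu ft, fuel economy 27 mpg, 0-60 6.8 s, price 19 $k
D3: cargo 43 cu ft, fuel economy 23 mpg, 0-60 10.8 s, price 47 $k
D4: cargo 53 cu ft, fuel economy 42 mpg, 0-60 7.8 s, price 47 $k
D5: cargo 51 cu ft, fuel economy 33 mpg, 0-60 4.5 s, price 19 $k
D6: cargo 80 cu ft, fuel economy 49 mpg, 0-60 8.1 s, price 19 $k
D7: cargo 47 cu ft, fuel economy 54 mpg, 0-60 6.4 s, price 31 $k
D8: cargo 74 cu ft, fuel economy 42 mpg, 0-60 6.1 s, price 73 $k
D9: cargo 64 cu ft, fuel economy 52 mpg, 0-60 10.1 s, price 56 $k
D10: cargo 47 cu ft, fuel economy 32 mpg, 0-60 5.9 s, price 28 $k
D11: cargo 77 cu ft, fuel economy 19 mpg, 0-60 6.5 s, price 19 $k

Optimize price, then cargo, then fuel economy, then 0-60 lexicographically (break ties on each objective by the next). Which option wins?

D6

First minimize price: best is 19, kept {D2, D5, D6, D11}.
Then maximize cargo: best is 80, kept {D2, D6}.
Then maximize fuel economy: best is 49, kept {D6}.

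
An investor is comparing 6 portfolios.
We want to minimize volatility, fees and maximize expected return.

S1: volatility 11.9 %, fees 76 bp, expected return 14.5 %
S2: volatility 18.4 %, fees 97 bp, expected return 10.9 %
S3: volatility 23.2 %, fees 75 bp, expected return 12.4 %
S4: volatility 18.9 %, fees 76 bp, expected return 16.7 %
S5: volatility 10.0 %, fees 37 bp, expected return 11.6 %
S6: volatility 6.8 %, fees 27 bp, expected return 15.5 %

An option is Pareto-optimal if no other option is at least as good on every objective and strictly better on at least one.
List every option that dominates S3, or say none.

S6: volatility 6.8≤23.2, fees 27≤75, expected return 15.5≥12.4 — dominates S3.
Others (S1, S2, S4, S5) are each worse than S3 on at least one objective.

S6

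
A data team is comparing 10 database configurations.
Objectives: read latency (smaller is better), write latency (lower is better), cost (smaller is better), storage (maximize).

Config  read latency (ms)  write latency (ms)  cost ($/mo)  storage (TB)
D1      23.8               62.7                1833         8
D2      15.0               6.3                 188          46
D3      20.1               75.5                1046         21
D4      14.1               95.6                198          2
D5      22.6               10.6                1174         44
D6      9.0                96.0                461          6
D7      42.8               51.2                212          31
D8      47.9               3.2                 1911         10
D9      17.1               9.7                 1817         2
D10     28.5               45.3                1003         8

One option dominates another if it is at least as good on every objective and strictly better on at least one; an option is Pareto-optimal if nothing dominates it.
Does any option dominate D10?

Yes

D2 vs D10: read latency 15.0≤28.5, write latency 6.3≤45.3, cost 188≤1003, storage 46≥8 — D2 is at least as good on every objective and strictly better on at least one, so D2 dominates D10.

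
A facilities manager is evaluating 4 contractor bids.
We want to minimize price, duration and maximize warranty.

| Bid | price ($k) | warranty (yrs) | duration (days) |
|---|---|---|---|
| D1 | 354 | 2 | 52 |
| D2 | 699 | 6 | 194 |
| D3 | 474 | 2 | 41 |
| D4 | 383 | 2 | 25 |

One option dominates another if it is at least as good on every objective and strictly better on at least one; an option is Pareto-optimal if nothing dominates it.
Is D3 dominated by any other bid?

D4 vs D3: price 383≤474, warranty 2≥2, duration 25≤41 — D4 is at least as good on every objective and strictly better on at least one, so D4 dominates D3.

Yes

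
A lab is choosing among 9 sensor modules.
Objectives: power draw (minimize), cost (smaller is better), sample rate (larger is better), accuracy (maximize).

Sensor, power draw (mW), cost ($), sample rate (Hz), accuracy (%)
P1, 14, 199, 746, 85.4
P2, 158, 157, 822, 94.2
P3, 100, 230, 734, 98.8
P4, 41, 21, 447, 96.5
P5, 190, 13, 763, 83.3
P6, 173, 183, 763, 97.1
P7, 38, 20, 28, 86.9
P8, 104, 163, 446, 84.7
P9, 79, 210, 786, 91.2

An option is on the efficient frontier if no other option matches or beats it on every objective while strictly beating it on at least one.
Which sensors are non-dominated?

P1: not dominated (best power draw).
P2: not dominated (best sample rate).
P3: not dominated (best accuracy).
P4: not dominated.
P5: not dominated (best cost).
P6: not dominated.
P7: not dominated.
P8: dominated by P4 (power draw 41≤104, cost 21≤163, sample rate 447≥446, accuracy 96.5≥84.7).
P9: not dominated.

P1, P2, P3, P4, P5, P6, P7, P9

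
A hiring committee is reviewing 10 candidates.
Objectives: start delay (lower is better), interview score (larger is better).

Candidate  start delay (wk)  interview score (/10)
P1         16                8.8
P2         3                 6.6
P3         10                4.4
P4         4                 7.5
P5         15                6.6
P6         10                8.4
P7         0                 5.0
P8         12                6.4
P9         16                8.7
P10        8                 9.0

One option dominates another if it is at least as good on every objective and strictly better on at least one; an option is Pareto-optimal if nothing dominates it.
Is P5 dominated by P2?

Yes

P2 vs P5: start delay 3≤15, interview score 6.6≥6.6 — P2 is at least as good on every objective with at least one strict improvement.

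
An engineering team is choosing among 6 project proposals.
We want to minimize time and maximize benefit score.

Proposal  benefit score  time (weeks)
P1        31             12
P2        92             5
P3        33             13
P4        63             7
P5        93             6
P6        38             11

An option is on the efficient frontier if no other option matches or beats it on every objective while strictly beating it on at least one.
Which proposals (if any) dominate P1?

P2, P4, P5, P6

P2: benefit score 92≥31, time 5≤12 — dominates P1.
P4: benefit score 63≥31, time 7≤12 — dominates P1.
P5: benefit score 93≥31, time 6≤12 — dominates P1.
P6: benefit score 38≥31, time 11≤12 — dominates P1.
Others (P3) are each worse than P1 on at least one objective.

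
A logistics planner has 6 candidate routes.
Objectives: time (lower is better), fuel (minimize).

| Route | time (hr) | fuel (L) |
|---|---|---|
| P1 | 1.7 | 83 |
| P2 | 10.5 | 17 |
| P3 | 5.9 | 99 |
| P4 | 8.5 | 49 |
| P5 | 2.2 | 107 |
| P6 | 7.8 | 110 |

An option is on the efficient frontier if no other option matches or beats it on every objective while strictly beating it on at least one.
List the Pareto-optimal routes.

P1: not dominated (best time).
P2: not dominated (best fuel).
P3: dominated by P1 (time 1.7≤5.9, fuel 83≤99).
P4: not dominated.
P5: dominated by P1 (time 1.7≤2.2, fuel 83≤107).
P6: dominated by P1 (time 1.7≤7.8, fuel 83≤110).

P1, P2, P4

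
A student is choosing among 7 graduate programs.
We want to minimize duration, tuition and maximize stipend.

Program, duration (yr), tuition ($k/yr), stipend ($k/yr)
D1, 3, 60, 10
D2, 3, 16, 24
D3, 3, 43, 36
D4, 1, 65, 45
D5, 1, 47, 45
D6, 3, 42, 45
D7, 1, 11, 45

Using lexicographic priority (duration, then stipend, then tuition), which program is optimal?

D7

First minimize duration: best is 1, kept {D4, D5, D7}.
Then maximize stipend: best is 45, kept {D4, D5, D7}.
Then minimize tuition: best is 11, kept {D7}.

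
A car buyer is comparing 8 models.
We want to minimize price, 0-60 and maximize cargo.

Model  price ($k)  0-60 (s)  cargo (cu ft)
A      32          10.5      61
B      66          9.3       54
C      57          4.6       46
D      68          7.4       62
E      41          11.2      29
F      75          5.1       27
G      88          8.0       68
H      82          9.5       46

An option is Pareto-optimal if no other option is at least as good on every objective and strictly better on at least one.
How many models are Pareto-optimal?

5

A: not dominated (best price).
B: not dominated.
C: not dominated (best 0-60).
D: not dominated.
E: dominated by A (price 32≤41, 0-60 10.5≤11.2, cargo 61≥29).
F: dominated by C (price 57≤75, 0-60 4.6≤5.1, cargo 46≥27).
G: not dominated (best cargo).
H: dominated by B (price 66≤82, 0-60 9.3≤9.5, cargo 54≥46).
Pareto-optimal: A, B, C, D, G → 5.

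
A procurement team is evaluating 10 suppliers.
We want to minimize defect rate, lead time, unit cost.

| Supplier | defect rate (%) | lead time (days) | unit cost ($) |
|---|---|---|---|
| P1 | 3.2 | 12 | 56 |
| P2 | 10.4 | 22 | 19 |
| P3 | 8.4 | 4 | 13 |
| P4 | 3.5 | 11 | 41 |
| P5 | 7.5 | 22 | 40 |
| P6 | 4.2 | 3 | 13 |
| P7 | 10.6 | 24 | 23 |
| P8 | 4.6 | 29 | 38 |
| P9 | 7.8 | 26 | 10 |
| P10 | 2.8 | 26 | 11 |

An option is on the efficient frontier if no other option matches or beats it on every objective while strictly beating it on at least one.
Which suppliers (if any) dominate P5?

P6

P6: defect rate 4.2≤7.5, lead time 3≤22, unit cost 13≤40 — dominates P5.
Others (P1, P2, P3, P4, P7, P8, P9, P10) are each worse than P5 on at least one objective.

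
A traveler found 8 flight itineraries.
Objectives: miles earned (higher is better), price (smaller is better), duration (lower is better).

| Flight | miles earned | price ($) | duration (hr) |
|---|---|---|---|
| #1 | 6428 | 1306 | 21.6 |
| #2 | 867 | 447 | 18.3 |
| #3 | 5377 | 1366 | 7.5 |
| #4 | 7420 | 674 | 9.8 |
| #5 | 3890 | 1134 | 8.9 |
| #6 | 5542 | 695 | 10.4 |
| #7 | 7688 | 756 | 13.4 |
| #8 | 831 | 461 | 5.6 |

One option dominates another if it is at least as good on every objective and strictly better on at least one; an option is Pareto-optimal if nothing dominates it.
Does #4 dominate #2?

#4 vs #2: #4 is worse on price (674 vs 447), so it does not dominate #2.

No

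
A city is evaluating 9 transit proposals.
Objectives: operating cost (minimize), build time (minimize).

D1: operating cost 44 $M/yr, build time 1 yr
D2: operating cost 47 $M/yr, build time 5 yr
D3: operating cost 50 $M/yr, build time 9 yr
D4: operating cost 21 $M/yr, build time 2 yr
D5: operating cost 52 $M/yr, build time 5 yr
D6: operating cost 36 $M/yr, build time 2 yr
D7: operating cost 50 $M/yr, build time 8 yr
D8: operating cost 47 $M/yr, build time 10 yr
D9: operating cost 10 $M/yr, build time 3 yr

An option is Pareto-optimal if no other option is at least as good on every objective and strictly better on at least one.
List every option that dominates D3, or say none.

D1, D2, D4, D6, D7, D9

D1: operating cost 44≤50, build time 1≤9 — dominates D3.
D2: operating cost 47≤50, build time 5≤9 — dominates D3.
D4: operating cost 21≤50, build time 2≤9 — dominates D3.
D6: operating cost 36≤50, build time 2≤9 — dominates D3.
D7: operating cost 50≤50, build time 8≤9 — dominates D3.
D9: operating cost 10≤50, build time 3≤9 — dominates D3.
Others (D5, D8) are each worse than D3 on at least one objective.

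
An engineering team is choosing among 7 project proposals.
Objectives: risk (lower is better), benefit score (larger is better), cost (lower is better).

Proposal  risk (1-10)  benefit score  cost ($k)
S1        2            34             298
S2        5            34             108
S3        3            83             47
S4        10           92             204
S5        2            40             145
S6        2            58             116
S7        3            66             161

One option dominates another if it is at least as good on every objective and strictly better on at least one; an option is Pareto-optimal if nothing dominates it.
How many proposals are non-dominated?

3

S1: dominated by S5 (risk 2≤2, benefit score 40≥34, cost 145≤298).
S2: dominated by S3 (risk 3≤5, benefit score 83≥34, cost 47≤108).
S3: not dominated (best cost).
S4: not dominated (best benefit score).
S5: dominated by S6 (risk 2≤2, benefit score 58≥40, cost 116≤145).
S6: not dominated.
S7: dominated by S3 (risk 3≤3, benefit score 83≥66, cost 47≤161).
Pareto-optimal: S3, S4, S6 → 3.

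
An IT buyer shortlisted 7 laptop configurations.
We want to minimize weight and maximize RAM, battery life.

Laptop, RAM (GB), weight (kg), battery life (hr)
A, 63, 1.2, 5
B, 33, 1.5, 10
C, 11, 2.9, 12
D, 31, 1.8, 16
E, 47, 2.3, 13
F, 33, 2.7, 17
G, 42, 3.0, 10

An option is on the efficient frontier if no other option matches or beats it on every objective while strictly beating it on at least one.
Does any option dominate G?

E vs G: RAM 47≥42, weight 2.3≤3.0, battery life 13≥10 — E is at least as good on every objective and strictly better on at least one, so E dominates G.

Yes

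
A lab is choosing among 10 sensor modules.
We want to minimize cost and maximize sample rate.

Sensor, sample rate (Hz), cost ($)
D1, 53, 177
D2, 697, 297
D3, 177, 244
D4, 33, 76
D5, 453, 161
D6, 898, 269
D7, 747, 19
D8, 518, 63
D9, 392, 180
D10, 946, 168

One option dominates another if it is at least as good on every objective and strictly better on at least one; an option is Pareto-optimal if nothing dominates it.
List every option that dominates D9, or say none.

D5, D7, D8, D10

D5: sample rate 453≥392, cost 161≤180 — dominates D9.
D7: sample rate 747≥392, cost 19≤180 — dominates D9.
D8: sample rate 518≥392, cost 63≤180 — dominates D9.
D10: sample rate 946≥392, cost 168≤180 — dominates D9.
Others (D1, D2, D3, D4, D6) are each worse than D9 on at least one objective.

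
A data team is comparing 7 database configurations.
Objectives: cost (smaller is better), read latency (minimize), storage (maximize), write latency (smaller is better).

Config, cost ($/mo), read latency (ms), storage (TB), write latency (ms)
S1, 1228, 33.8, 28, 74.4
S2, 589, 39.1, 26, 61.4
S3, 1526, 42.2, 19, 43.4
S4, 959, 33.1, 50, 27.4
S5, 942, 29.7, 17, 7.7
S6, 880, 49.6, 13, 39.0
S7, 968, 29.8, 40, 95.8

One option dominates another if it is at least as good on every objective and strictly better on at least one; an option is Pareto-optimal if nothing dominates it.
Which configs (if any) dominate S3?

S4

S4: cost 959≤1526, read latency 33.1≤42.2, storage 50≥19, write latency 27.4≤43.4 — dominates S3.
Others (S1, S2, S5, S6, S7) are each worse than S3 on at least one objective.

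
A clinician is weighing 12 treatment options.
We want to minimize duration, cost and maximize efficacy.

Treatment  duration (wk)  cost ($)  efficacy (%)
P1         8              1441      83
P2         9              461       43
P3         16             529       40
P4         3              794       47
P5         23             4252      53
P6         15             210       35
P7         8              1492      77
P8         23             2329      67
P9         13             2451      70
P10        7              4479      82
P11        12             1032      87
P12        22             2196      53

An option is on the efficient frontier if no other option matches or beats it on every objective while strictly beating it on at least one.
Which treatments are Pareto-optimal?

P1, P2, P4, P6, P10, P11

P1: not dominated.
P2: not dominated.
P3: dominated by P2 (duration 9≤16, cost 461≤529, efficacy 43≥40).
P4: not dominated (best duration).
P5: dominated by P1 (duration 8≤23, cost 1441≤4252, efficacy 83≥53).
P6: not dominated (best cost).
P7: dominated by P1 (duration 8≤8, cost 1441≤1492, efficacy 83≥77).
P8: dominated by P1 (duration 8≤23, cost 1441≤2329, efficacy 83≥67).
P9: dominated by P1 (duration 8≤13, cost 1441≤2451, efficacy 83≥70).
P10: not dominated.
P11: not dominated (best efficacy).
P12: dominated by P1 (duration 8≤22, cost 1441≤2196, efficacy 83≥53).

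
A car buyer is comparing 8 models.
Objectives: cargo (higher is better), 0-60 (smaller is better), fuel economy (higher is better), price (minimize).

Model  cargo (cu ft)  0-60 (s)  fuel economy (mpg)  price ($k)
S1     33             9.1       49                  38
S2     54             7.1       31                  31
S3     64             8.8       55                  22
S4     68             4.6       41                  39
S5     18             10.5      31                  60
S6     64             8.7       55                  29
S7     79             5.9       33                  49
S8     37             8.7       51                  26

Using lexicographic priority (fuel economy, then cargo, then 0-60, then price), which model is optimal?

S6

First maximize fuel economy: best is 55, kept {S3, S6}.
Then maximize cargo: best is 64, kept {S3, S6}.
Then minimize 0-60: best is 8.7, kept {S6}.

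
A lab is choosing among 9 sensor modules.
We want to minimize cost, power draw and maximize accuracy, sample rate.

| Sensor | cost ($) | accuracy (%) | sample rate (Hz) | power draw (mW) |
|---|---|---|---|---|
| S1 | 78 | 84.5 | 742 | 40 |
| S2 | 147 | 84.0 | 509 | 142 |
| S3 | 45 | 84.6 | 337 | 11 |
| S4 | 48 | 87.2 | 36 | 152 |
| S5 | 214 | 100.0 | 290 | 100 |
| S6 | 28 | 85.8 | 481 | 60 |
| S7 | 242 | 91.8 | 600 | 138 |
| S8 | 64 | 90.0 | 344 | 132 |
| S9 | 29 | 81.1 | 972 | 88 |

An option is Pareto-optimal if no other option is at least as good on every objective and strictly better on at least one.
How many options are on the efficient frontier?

8

S1: not dominated.
S2: dominated by S1 (cost 78≤147, accuracy 84.5≥84.0, sample rate 742≥509, power draw 40≤142).
S3: not dominated (best power draw).
S4: not dominated.
S5: not dominated (best accuracy).
S6: not dominated (best cost).
S7: not dominated.
S8: not dominated.
S9: not dominated (best sample rate).
Pareto-optimal: S1, S3, S4, S5, S6, S7, S8, S9 → 8.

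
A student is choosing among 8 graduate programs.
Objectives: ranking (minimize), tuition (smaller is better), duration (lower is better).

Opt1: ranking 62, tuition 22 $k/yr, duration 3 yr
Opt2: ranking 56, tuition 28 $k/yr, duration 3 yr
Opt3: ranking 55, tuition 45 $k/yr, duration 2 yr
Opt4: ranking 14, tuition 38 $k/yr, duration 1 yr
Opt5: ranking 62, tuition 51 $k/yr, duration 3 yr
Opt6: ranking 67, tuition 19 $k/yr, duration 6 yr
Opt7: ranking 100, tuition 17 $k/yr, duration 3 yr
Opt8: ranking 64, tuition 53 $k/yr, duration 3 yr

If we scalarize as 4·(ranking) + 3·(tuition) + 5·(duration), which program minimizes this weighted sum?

Opt4

Opt1: 4·62 + 3·22 + 5·3 = 329
Opt2: 4·56 + 3·28 + 5·3 = 323
Opt3: 4·55 + 3·45 + 5·2 = 365
Opt4: 4·14 + 3·38 + 5·1 = 175
Opt5: 4·62 + 3·51 + 5·3 = 416
Opt6: 4·67 + 3·19 + 5·6 = 355
Opt7: 4·100 + 3·17 + 5·3 = 466
Opt8: 4·64 + 3·53 + 5·3 = 430
Lowest: Opt4 at 175.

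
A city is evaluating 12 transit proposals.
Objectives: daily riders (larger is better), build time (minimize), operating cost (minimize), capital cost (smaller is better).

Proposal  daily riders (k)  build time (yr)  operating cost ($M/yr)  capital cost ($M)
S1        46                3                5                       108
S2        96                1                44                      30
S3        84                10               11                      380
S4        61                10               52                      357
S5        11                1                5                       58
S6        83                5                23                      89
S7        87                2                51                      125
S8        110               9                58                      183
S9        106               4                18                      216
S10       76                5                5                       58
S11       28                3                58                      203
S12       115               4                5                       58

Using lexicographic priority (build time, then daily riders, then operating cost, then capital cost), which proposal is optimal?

S2

First minimize build time: best is 1, kept {S2, S5}.
Then maximize daily riders: best is 96, kept {S2}.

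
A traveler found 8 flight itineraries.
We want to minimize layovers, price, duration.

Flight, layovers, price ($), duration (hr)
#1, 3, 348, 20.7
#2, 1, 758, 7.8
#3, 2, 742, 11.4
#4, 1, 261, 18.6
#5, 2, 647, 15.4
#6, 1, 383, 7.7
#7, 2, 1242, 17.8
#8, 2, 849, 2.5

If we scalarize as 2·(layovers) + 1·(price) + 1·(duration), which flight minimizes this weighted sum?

#4

#1: 2·3 + 1·348 + 1·20.7 = 374.7
#2: 2·1 + 1·758 + 1·7.8 = 767.8
#3: 2·2 + 1·742 + 1·11.4 = 757.4
#4: 2·1 + 1·261 + 1·18.6 = 281.6
#5: 2·2 + 1·647 + 1·15.4 = 666.4
#6: 2·1 + 1·383 + 1·7.7 = 392.7
#7: 2·2 + 1·1242 + 1·17.8 = 1263.8
#8: 2·2 + 1·849 + 1·2.5 = 855.5
Lowest: #4 at 281.6.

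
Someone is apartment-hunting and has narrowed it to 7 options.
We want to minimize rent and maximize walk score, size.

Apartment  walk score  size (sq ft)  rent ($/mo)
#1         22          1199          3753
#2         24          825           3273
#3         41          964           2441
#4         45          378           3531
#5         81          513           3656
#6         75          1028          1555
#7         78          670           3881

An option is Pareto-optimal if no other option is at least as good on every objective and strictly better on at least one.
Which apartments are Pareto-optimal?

#1: not dominated (best size).
#2: dominated by #3 (walk score 41≥24, size 964≥825, rent 2441≤3273).
#3: dominated by #6 (walk score 75≥41, size 1028≥964, rent 1555≤2441).
#4: dominated by #6 (walk score 75≥45, size 1028≥378, rent 1555≤3531).
#5: not dominated (best walk score).
#6: not dominated (best rent).
#7: not dominated.

#1, #5, #6, #7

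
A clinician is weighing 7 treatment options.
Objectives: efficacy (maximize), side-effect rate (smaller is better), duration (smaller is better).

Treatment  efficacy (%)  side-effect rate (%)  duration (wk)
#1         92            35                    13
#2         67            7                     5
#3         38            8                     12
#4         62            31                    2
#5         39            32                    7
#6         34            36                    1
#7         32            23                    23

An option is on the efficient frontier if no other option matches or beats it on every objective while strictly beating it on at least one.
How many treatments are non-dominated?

#1: not dominated (best efficacy).
#2: not dominated (best side-effect rate).
#3: dominated by #2 (efficacy 67≥38, side-effect rate 7≤8, duration 5≤12).
#4: not dominated.
#5: dominated by #2 (efficacy 67≥39, side-effect rate 7≤32, duration 5≤7).
#6: not dominated (best duration).
#7: dominated by #2 (efficacy 67≥32, side-effect rate 7≤23, duration 5≤23).
Pareto-optimal: #1, #2, #4, #6 → 4.

4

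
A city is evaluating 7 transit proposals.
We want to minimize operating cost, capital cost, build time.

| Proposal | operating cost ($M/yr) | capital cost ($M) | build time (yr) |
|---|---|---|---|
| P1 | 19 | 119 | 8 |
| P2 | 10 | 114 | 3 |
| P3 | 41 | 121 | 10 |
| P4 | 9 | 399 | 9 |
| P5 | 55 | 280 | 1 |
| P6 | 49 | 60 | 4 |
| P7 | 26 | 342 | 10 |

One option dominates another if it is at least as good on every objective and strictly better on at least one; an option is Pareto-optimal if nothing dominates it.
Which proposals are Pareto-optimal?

P2, P4, P5, P6

P1: dominated by P2 (operating cost 10≤19, capital cost 114≤119, build time 3≤8).
P2: not dominated.
P3: dominated by P1 (operating cost 19≤41, capital cost 119≤121, build time 8≤10).
P4: not dominated (best operating cost).
P5: not dominated (best build time).
P6: not dominated (best capital cost).
P7: dominated by P1 (operating cost 19≤26, capital cost 119≤342, build time 8≤10).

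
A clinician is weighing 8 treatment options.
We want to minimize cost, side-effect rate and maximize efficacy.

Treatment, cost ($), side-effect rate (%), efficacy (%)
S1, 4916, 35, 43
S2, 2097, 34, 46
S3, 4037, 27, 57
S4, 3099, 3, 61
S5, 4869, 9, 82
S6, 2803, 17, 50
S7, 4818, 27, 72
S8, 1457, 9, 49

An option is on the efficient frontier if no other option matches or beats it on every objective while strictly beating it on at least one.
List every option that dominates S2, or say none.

S8: cost 1457≤2097, side-effect rate 9≤34, efficacy 49≥46 — dominates S2.
Others (S1, S3, S4, S5, S6, S7) are each worse than S2 on at least one objective.

S8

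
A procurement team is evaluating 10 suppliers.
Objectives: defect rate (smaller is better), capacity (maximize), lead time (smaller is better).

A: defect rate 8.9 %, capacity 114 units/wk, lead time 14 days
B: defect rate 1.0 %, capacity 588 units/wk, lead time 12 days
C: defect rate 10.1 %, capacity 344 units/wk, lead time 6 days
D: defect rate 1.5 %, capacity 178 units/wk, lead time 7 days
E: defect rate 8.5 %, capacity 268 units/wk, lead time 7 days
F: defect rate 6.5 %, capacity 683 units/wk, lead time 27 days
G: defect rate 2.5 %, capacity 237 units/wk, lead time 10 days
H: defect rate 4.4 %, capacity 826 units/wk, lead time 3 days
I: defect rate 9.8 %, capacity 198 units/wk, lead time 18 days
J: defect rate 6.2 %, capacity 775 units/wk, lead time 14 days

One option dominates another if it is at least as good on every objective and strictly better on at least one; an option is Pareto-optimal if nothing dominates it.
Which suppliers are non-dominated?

B, D, G, H

A: dominated by B (defect rate 1.0≤8.9, capacity 588≥114, lead time 12≤14).
B: not dominated (best defect rate).
C: dominated by H (defect rate 4.4≤10.1, capacity 826≥344, lead time 3≤6).
D: not dominated.
E: dominated by H (defect rate 4.4≤8.5, capacity 826≥268, lead time 3≤7).
F: dominated by H (defect rate 4.4≤6.5, capacity 826≥683, lead time 3≤27).
G: not dominated.
H: not dominated (best capacity).
I: dominated by B (defect rate 1.0≤9.8, capacity 588≥198, lead time 12≤18).
J: dominated by H (defect rate 4.4≤6.2, capacity 826≥775, lead time 3≤14).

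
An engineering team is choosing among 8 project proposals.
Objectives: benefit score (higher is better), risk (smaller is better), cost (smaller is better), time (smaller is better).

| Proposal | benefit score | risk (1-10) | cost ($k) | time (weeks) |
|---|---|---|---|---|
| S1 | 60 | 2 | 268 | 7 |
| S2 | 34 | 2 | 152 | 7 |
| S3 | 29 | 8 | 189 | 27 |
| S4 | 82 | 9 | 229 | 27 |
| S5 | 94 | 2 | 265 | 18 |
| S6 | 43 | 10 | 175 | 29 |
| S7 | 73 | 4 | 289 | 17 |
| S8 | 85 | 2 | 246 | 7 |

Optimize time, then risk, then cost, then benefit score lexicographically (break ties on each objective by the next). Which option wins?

First minimize time: best is 7, kept {S1, S2, S8}.
Then minimize risk: best is 2, kept {S1, S2, S8}.
Then minimize cost: best is 152, kept {S2}.

S2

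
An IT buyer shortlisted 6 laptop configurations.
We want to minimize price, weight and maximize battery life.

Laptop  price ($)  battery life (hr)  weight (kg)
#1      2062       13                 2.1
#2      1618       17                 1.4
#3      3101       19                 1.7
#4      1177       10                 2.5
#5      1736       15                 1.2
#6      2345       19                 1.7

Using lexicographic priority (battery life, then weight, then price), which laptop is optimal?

First maximize battery life: best is 19, kept {#3, #6}.
Then minimize weight: best is 1.7, kept {#3, #6}.
Then minimize price: best is 2345, kept {#6}.

#6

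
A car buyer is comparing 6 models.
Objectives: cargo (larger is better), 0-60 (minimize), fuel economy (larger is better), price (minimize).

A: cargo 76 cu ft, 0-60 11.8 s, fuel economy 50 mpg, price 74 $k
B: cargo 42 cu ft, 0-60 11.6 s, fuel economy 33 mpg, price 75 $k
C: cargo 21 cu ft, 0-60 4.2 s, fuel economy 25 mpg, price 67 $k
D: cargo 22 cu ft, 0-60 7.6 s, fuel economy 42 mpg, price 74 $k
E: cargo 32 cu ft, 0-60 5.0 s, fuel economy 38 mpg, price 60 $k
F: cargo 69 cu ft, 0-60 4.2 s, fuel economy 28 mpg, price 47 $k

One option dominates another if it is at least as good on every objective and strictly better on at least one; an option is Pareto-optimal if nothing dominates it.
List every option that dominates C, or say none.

F: cargo 69≥21, 0-60 4.2≤4.2, fuel economy 28≥25, price 47≤67 — dominates C.
Others (A, B, D, E) are each worse than C on at least one objective.

F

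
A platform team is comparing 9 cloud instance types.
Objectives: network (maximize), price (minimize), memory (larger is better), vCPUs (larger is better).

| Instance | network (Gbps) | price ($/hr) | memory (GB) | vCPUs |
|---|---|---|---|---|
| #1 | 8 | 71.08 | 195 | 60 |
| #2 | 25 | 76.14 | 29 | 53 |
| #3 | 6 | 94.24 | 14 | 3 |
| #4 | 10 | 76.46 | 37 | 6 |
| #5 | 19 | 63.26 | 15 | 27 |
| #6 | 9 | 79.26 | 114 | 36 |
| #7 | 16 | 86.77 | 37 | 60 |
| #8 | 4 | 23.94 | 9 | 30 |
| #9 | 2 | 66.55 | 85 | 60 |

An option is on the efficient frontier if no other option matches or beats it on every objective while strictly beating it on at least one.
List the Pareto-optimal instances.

#1: not dominated (best memory).
#2: not dominated (best network).
#3: dominated by #1 (network 8≥6, price 71.08≤94.24, memory 195≥14, vCPUs 60≥3).
#4: not dominated.
#5: not dominated.
#6: not dominated.
#7: not dominated.
#8: not dominated (best price).
#9: not dominated.

#1, #2, #4, #5, #6, #7, #8, #9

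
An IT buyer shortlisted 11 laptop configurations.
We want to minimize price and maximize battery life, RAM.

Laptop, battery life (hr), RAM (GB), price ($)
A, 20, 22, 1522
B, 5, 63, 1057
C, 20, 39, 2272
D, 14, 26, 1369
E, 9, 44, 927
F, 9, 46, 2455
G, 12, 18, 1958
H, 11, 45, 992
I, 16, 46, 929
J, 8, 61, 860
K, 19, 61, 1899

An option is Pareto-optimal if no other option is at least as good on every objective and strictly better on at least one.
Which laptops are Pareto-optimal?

A: not dominated.
B: not dominated (best RAM).
C: not dominated.
D: dominated by I (battery life 16≥14, RAM 46≥26, price 929≤1369).
E: not dominated.
F: dominated by I (battery life 16≥9, RAM 46≥46, price 929≤2455).
G: dominated by A (battery life 20≥12, RAM 22≥18, price 1522≤1958).
H: dominated by I (battery life 16≥11, RAM 46≥45, price 929≤992).
I: not dominated.
J: not dominated (best price).
K: not dominated.

A, B, C, E, I, J, K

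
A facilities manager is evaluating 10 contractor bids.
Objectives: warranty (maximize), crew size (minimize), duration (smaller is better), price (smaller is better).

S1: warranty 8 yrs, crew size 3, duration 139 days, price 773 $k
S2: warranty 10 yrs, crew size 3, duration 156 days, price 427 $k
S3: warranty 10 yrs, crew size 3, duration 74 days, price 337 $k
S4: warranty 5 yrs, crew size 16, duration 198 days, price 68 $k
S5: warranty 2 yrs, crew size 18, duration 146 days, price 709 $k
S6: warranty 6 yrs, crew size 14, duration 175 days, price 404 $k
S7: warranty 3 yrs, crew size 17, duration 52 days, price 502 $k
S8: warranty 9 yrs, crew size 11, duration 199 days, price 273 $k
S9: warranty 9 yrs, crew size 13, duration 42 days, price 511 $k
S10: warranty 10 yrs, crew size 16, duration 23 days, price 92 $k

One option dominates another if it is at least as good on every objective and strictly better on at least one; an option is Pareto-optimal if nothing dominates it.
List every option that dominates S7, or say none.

S10: warranty 10≥3, crew size 16≤17, duration 23≤52, price 92≤502 — dominates S7.
Others (S1, S2, S3, S4, S5, S6, S8, S9) are each worse than S7 on at least one objective.

S10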